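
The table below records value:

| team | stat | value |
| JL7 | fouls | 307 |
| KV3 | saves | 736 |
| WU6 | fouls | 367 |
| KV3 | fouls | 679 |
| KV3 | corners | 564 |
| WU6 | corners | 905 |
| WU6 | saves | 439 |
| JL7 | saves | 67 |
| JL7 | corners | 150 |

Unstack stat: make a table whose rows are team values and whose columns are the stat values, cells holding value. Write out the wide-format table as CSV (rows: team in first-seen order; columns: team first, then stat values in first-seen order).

Columns: team plus the 3 distinct stat values (fouls, saves, corners).
For example, row JL7 column fouls takes value=307 from the long row (JL7, fouls).

team,fouls,saves,corners
JL7,307,67,150
KV3,679,736,564
WU6,367,439,905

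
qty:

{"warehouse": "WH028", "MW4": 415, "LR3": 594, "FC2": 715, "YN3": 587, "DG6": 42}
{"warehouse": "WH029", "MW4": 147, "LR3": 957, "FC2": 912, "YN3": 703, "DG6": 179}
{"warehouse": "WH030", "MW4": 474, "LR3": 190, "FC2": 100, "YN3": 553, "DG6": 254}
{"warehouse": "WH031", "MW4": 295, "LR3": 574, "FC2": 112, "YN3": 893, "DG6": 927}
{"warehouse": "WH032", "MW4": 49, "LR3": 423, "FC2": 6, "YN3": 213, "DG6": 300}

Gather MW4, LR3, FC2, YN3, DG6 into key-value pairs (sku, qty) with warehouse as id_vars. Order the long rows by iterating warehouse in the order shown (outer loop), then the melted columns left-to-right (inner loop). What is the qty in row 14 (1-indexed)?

553

25 rows total (5 × 5). Row 14: index ⌊(14-1)/5⌋ = 2 into warehouse → WH030; (14-1) mod 5 = 3 into the melted columns → YN3.
So row 14 is (WH030, YN3, 553); qty = 553.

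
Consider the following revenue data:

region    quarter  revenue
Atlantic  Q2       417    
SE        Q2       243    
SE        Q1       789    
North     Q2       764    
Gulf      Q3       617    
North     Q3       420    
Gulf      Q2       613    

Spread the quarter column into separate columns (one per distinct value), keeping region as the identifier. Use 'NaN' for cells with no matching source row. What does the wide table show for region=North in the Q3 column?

420

The long row with region=North, quarter=Q3 has revenue=420.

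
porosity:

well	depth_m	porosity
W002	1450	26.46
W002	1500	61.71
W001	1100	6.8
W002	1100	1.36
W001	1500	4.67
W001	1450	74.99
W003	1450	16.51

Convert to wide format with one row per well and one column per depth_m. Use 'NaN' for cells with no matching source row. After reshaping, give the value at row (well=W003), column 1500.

No long-format row has well=W003 and depth_m=1500, so the cell is NaN.

NaN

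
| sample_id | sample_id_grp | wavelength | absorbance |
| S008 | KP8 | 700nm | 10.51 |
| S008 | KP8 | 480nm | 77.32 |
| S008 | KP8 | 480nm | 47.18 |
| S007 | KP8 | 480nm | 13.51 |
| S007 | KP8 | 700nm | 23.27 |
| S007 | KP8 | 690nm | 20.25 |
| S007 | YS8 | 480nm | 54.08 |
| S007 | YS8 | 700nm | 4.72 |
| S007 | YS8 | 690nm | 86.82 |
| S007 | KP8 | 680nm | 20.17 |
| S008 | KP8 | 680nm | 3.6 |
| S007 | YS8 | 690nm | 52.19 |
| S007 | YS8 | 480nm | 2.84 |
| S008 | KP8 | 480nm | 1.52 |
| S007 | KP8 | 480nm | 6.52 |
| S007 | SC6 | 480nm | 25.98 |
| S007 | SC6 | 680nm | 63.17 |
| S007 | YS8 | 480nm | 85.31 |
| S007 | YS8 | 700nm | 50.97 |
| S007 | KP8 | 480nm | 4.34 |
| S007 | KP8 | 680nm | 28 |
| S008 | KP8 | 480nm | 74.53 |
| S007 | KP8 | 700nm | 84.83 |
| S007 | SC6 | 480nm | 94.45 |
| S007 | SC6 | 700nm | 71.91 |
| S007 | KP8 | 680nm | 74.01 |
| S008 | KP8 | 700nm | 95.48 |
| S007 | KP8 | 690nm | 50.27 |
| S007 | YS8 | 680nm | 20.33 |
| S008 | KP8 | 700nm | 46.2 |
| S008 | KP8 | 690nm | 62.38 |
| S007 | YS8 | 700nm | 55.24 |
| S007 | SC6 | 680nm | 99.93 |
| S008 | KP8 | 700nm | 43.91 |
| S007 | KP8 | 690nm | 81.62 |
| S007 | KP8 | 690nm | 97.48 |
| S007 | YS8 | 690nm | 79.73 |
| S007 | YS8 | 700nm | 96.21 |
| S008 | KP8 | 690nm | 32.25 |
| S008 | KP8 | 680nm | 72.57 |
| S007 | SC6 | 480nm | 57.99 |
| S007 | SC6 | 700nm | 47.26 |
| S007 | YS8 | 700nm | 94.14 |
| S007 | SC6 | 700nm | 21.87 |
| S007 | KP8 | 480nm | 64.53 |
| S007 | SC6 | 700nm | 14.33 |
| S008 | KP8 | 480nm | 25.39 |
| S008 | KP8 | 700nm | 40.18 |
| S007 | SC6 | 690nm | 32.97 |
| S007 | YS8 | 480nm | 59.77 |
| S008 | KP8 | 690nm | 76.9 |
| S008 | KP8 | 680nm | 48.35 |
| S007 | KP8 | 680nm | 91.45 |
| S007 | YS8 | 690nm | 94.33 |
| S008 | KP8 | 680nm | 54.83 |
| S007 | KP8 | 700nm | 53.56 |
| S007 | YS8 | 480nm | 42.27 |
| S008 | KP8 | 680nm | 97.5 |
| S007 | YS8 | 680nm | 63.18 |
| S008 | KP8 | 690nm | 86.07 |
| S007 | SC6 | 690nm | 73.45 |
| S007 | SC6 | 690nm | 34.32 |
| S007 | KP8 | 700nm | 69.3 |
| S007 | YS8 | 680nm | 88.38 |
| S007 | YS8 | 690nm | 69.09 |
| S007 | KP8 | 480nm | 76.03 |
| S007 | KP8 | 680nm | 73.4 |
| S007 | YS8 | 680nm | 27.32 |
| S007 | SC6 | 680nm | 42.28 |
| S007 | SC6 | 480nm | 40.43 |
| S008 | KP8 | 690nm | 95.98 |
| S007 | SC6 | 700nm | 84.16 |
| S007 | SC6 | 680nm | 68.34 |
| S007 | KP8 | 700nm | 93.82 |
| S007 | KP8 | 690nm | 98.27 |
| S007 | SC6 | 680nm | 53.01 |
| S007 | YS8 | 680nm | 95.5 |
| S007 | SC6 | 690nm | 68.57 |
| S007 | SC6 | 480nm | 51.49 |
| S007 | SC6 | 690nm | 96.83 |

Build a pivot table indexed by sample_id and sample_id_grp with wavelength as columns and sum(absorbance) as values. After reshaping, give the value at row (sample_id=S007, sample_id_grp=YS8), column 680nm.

Rows with sample_id=S007, sample_id_grp=YS8 and wavelength=680nm: absorbance values are 20.33, 63.18, 88.38, 27.32, 95.5.
20.33 + 63.18 + 88.38 + 27.32 + 95.5 = 294.71.

294.71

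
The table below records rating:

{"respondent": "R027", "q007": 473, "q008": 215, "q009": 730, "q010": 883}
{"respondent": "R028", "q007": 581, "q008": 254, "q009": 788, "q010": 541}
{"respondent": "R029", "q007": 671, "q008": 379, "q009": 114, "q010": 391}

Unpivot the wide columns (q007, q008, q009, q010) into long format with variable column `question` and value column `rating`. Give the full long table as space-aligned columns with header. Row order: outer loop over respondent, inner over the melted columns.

Each (respondent, column) pair becomes one row: 3 × 4 = 12 rows.
For example, (R027, q007) → rating=473.

respondent  question  rating
R027        q007      473   
R027        q008      215   
R027        q009      730   
R027        q010      883   
R028        q007      581   
R028        q008      254   
R028        q009      788   
R028        q010      541   
R029        q007      671   
R029        q008      379   
R029        q009      114   
R029        q010      391   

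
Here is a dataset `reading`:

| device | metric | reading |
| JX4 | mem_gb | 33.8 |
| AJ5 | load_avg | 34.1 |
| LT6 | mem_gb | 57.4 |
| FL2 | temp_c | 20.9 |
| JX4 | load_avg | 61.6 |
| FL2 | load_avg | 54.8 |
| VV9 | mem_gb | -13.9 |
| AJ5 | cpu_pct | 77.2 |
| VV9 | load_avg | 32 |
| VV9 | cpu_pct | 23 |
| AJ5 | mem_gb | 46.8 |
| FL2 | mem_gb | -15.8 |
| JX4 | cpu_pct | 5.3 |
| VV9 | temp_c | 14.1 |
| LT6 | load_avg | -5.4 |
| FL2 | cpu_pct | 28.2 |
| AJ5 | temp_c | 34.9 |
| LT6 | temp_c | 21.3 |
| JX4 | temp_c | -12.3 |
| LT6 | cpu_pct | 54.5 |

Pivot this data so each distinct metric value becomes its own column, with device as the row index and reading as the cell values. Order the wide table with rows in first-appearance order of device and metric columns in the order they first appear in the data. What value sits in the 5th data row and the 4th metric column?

23

With rows in first-appearance order of device, row 5 is device=VV9. metric columns in first-appearance order: mem_gb, load_avg, temp_c, cpu_pct; column 4 is cpu_pct.
Long rows with device=VV9, metric=cpu_pct: reading = 23.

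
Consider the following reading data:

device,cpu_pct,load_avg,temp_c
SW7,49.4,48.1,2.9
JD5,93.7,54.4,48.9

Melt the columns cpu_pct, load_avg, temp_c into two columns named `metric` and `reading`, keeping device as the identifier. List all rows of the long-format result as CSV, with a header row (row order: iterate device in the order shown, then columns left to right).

device,metric,reading
SW7,cpu_pct,49.4
SW7,load_avg,48.1
SW7,temp_c,2.9
JD5,cpu_pct,93.7
JD5,load_avg,54.4
JD5,temp_c,48.9

Each (device, column) pair becomes one row: 2 × 3 = 6 rows.
For example, (SW7, cpu_pct) → reading=49.4.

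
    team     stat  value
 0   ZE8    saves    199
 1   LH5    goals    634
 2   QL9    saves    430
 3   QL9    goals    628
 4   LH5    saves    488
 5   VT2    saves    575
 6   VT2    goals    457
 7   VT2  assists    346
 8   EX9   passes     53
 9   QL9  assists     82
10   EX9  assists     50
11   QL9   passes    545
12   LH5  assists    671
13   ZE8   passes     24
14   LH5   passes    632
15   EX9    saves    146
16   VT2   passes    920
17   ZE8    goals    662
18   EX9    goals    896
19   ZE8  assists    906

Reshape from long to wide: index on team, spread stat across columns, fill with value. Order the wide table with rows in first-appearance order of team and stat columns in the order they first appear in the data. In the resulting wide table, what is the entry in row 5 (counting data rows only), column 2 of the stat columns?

With rows in first-appearance order of team, row 5 is team=EX9. stat columns in first-appearance order: saves, goals, assists, passes; column 2 is goals.
Long rows with team=EX9, stat=goals: value = 896.

896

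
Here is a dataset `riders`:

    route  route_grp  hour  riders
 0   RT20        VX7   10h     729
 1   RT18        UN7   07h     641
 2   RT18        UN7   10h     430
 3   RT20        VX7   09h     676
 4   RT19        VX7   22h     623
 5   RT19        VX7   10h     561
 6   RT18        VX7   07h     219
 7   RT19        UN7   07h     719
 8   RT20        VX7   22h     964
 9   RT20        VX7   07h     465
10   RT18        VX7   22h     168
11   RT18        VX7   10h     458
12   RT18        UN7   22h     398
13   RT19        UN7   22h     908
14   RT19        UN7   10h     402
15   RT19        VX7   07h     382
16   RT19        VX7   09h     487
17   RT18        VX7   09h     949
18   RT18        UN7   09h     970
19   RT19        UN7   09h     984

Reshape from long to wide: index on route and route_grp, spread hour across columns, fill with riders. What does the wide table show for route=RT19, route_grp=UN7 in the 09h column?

Wide layout: rows indexed by route and route_grp, columns are the 4 distinct hour values (10h, 07h, 09h, 22h).
Cell (route=RT19, route_grp=UN7, hour=09h) draws from the long row where route=RT19, route_grp=UN7 and hour=09h, which has riders=984.

984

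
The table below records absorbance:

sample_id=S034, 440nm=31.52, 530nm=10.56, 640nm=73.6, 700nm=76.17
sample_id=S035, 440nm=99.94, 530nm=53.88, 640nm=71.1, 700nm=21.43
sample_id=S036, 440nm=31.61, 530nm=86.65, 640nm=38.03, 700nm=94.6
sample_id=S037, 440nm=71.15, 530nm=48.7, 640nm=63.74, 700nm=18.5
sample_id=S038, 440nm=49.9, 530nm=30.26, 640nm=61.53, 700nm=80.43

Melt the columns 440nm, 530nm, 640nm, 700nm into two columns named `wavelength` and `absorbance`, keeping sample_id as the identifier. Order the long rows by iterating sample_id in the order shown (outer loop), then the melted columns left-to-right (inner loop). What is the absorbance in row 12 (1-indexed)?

94.6

20 rows total (5 × 4). Row 12: index ⌊(12-1)/4⌋ = 2 into sample_id → S036; (12-1) mod 4 = 3 into the melted columns → 700nm.
So row 12 is (S036, 700nm, 94.6); absorbance = 94.6.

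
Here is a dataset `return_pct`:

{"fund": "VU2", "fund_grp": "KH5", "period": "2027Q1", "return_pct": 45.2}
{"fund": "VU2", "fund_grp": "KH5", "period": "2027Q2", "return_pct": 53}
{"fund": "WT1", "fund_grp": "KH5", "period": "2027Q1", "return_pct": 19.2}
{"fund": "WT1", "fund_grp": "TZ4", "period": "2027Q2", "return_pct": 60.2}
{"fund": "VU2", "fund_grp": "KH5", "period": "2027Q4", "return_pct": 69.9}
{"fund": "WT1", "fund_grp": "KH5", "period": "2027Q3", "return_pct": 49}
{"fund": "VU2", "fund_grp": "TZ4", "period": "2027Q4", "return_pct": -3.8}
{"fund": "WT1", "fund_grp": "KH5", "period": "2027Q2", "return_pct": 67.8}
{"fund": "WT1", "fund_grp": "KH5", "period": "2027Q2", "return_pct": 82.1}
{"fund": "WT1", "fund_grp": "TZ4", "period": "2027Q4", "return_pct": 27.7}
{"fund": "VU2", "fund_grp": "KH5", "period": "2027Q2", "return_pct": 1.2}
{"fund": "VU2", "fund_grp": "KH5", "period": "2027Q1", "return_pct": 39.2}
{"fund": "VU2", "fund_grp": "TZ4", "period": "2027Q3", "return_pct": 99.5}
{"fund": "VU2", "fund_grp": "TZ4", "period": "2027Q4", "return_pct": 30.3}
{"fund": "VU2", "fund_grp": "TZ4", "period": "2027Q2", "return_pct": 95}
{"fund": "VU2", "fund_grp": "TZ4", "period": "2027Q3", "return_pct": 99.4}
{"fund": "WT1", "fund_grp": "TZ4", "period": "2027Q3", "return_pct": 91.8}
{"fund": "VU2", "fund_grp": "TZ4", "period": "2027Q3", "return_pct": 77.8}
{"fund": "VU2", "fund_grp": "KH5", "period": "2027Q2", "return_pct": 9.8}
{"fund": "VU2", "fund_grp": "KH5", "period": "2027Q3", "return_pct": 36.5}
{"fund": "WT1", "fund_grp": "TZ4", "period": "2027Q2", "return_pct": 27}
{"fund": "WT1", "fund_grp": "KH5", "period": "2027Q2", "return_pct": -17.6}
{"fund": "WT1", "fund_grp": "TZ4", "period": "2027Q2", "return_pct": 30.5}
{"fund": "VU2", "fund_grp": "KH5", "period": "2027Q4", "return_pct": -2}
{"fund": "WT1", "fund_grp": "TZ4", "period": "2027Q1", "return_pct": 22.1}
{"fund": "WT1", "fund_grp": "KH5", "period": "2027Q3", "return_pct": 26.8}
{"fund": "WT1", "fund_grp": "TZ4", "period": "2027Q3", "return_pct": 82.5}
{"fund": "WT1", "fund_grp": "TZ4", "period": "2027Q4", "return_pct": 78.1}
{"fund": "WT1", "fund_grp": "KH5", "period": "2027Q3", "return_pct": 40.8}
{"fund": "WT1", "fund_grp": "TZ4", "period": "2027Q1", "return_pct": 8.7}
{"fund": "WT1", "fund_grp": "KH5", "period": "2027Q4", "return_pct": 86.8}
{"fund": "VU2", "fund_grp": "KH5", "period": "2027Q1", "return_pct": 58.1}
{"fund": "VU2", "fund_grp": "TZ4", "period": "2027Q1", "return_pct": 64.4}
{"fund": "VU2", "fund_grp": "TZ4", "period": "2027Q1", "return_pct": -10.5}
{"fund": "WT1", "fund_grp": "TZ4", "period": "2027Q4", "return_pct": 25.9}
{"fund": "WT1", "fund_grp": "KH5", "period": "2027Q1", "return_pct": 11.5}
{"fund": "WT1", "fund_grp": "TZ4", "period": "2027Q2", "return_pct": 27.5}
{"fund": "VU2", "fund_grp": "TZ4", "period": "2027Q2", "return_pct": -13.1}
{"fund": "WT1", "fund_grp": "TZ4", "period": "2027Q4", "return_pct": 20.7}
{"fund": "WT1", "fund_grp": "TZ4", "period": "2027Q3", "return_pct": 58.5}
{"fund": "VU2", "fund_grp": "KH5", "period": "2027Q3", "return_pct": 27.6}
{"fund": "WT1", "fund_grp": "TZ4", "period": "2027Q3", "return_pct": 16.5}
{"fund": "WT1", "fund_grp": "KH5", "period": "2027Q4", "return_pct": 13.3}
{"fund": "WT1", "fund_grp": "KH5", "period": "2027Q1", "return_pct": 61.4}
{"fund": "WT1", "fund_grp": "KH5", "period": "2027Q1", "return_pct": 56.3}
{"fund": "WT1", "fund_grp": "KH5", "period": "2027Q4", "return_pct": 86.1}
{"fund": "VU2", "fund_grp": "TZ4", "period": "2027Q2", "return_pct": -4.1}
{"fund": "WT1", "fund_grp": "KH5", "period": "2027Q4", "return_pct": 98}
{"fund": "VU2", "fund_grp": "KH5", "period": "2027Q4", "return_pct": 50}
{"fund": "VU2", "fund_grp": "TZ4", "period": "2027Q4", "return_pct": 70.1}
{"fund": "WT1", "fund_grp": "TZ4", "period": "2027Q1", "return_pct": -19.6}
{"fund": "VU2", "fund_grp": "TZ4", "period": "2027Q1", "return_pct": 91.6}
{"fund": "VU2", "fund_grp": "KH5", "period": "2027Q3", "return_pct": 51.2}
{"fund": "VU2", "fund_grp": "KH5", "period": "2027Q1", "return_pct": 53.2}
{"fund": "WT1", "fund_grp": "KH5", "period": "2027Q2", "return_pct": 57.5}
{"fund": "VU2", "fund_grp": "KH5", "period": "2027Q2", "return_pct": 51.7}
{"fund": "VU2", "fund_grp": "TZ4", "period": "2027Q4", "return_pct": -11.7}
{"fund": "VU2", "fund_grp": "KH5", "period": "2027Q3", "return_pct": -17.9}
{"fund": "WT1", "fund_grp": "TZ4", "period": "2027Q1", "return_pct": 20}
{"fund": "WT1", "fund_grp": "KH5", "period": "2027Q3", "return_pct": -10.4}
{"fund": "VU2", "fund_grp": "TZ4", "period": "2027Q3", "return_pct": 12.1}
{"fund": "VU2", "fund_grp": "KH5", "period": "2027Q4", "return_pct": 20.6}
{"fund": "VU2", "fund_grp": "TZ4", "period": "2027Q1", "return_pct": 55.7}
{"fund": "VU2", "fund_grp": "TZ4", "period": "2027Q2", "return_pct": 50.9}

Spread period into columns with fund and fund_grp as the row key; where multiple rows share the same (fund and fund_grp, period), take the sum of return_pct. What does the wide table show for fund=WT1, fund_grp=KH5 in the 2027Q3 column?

Rows with fund=WT1, fund_grp=KH5 and period=2027Q3: return_pct values are 49, 26.8, 40.8, -10.4.
49 + 26.8 + 40.8 + -10.4 = 106.2.

106.2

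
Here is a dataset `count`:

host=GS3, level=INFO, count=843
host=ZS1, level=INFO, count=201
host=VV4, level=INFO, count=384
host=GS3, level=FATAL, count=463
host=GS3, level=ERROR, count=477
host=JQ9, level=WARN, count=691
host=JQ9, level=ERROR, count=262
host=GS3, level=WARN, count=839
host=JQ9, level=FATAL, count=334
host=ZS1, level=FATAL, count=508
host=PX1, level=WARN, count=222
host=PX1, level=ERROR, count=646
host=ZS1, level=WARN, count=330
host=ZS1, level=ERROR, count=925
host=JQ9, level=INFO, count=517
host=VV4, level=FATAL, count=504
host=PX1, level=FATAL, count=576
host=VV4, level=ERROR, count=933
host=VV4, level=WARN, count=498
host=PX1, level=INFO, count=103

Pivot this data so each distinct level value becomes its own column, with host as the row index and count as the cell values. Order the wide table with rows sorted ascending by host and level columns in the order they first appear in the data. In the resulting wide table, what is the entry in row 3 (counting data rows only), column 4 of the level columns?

With rows sorted ascending by host, row 3 is host=PX1. level columns in first-appearance order: INFO, FATAL, ERROR, WARN; column 4 is WARN.
Long rows with host=PX1, level=WARN: count = 222.

222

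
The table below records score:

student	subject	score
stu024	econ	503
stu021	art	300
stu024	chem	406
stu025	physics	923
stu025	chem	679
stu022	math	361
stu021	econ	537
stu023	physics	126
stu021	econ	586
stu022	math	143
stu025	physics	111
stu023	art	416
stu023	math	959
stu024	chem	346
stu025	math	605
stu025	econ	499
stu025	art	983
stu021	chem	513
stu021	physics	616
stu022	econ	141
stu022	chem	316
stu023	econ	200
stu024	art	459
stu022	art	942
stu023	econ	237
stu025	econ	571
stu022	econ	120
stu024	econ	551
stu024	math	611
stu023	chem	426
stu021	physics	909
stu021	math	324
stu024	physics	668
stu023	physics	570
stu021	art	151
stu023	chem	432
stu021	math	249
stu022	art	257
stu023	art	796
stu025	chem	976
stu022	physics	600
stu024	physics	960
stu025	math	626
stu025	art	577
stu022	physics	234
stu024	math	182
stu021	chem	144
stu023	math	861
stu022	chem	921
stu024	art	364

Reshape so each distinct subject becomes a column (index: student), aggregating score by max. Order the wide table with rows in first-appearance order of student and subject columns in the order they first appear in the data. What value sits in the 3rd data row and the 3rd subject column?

With rows in first-appearance order of student, row 3 is student=stu025. subject columns in first-appearance order: econ, art, chem, physics, math; column 3 is chem.
Long rows with student=stu025, subject=chem: max(679, 976) = 976.

976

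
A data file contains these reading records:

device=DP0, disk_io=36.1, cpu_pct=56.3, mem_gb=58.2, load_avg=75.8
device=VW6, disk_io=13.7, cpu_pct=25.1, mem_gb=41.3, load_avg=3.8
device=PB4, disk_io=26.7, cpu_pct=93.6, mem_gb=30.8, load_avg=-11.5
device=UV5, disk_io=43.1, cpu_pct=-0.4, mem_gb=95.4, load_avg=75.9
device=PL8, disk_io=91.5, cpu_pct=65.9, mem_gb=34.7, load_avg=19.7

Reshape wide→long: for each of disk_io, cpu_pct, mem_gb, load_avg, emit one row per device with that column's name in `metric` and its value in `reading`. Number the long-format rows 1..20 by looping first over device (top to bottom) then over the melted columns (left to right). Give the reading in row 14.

-0.4

20 rows total (5 × 4). Row 14: index ⌊(14-1)/4⌋ = 3 into device → UV5; (14-1) mod 4 = 1 into the melted columns → cpu_pct.
So row 14 is (UV5, cpu_pct, -0.4); reading = -0.4.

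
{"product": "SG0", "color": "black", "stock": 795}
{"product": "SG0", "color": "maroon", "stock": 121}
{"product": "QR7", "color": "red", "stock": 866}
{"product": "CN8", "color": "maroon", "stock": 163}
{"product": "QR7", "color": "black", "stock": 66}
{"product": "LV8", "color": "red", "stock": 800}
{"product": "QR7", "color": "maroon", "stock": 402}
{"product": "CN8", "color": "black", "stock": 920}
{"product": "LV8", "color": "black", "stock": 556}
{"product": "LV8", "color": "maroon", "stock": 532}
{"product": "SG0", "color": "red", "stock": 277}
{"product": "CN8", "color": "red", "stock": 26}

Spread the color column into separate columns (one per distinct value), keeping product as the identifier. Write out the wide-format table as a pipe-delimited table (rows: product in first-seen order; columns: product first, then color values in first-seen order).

| product | black | maroon | red |
| SG0 | 795 | 121 | 277 |
| QR7 | 66 | 402 | 866 |
| CN8 | 920 | 163 | 26 |
| LV8 | 556 | 532 | 800 |

Columns: product plus the 3 distinct color values (black, maroon, red).
For example, row SG0 column black takes stock=795 from the long row (SG0, black).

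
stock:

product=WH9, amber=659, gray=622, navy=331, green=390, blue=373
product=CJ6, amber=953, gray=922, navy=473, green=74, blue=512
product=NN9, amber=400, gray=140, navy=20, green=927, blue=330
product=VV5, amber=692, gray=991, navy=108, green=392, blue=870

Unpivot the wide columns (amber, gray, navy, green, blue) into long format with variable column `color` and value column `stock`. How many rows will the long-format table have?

4 product values × 5 melted columns = 20 rows.

20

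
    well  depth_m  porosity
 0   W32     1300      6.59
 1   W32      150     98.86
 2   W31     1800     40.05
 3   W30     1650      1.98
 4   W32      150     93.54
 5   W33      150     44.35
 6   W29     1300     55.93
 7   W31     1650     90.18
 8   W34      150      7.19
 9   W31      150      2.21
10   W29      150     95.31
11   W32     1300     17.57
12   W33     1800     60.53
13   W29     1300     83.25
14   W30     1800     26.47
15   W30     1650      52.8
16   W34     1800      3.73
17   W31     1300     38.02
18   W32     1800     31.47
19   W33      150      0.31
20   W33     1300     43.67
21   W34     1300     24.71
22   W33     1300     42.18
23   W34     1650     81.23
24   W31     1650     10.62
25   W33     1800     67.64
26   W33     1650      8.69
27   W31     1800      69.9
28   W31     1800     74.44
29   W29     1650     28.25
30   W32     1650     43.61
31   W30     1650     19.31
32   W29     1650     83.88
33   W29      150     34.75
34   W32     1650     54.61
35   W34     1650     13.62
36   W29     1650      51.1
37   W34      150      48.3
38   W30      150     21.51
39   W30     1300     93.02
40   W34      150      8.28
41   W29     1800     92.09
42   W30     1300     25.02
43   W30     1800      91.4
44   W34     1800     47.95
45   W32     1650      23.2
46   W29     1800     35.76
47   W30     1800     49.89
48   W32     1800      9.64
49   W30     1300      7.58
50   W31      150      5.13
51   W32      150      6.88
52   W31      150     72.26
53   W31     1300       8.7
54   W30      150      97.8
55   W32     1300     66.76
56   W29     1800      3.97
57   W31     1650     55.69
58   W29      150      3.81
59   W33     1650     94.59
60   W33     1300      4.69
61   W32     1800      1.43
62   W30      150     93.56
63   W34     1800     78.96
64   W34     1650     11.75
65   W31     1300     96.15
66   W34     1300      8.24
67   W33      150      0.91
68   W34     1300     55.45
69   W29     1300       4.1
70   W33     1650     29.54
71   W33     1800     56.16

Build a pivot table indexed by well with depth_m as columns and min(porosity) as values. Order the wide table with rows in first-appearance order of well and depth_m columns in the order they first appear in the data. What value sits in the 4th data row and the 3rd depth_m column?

56.16

With rows in first-appearance order of well, row 4 is well=W33. depth_m columns in first-appearance order: 1300, 150, 1800, 1650; column 3 is 1800.
Long rows with well=W33, depth_m=1800: min(60.53, 67.64, 56.16) = 56.16.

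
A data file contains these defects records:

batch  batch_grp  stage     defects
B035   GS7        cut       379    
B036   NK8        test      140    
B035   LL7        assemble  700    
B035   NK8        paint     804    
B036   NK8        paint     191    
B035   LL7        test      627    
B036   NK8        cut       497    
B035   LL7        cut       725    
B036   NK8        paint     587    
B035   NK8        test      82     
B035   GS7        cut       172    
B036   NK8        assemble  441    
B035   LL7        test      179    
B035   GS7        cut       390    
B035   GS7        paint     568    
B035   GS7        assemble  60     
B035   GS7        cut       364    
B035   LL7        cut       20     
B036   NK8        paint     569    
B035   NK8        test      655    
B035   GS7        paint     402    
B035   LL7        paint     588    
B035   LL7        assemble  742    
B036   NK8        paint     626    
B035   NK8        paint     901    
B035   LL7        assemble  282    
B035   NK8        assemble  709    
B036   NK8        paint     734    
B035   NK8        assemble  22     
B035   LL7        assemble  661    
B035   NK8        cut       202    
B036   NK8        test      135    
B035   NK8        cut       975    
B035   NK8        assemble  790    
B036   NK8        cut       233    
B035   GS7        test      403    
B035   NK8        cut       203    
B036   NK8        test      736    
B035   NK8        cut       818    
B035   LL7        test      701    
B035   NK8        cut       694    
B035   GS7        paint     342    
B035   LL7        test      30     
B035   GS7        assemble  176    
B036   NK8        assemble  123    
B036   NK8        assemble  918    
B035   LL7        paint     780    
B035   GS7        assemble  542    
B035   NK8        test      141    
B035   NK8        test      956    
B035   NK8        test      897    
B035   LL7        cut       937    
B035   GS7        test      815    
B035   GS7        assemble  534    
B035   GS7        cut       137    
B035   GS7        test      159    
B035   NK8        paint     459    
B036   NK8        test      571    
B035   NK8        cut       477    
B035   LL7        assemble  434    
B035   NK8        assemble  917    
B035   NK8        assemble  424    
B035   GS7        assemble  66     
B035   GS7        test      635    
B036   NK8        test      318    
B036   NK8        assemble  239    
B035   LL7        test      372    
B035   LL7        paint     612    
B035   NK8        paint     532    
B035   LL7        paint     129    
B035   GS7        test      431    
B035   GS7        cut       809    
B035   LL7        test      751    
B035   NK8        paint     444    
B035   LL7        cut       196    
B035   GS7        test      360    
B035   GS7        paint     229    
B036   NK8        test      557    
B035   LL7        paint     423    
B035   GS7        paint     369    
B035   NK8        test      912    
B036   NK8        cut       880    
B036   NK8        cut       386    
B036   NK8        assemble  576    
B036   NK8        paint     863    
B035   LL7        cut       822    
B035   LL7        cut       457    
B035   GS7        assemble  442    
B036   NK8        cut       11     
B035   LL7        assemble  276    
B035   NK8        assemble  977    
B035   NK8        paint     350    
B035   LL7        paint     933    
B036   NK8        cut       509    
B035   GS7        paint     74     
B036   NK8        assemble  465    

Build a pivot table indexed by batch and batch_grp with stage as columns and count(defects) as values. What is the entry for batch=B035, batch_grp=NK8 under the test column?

Rows with batch=B035, batch_grp=NK8 and stage=test: defects values are 82, 655, 141, 956, 897, 912.
6 rows match — count = 6.

6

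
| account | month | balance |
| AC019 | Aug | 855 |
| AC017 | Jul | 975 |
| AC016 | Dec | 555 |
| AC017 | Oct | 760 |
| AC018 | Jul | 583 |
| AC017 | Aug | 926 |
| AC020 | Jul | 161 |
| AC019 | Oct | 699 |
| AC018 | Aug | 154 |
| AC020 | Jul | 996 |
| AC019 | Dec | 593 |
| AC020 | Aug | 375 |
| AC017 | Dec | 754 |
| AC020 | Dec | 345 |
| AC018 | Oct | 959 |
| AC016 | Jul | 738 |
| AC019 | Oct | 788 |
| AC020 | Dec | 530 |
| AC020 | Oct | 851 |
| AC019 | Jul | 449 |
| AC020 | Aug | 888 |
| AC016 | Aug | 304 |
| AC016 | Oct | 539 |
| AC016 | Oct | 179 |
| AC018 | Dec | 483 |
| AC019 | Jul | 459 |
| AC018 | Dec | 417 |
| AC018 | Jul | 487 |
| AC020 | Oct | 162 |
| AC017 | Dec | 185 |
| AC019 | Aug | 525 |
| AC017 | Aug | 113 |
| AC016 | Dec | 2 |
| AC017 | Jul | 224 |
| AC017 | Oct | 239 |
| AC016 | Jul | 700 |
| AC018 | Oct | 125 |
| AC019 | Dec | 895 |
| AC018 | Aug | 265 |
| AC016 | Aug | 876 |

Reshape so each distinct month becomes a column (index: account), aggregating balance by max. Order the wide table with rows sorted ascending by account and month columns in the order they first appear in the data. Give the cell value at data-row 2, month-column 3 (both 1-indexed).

754

With rows sorted ascending by account, row 2 is account=AC017. month columns in first-appearance order: Aug, Jul, Dec, Oct; column 3 is Dec.
Long rows with account=AC017, month=Dec: max(754, 185) = 754.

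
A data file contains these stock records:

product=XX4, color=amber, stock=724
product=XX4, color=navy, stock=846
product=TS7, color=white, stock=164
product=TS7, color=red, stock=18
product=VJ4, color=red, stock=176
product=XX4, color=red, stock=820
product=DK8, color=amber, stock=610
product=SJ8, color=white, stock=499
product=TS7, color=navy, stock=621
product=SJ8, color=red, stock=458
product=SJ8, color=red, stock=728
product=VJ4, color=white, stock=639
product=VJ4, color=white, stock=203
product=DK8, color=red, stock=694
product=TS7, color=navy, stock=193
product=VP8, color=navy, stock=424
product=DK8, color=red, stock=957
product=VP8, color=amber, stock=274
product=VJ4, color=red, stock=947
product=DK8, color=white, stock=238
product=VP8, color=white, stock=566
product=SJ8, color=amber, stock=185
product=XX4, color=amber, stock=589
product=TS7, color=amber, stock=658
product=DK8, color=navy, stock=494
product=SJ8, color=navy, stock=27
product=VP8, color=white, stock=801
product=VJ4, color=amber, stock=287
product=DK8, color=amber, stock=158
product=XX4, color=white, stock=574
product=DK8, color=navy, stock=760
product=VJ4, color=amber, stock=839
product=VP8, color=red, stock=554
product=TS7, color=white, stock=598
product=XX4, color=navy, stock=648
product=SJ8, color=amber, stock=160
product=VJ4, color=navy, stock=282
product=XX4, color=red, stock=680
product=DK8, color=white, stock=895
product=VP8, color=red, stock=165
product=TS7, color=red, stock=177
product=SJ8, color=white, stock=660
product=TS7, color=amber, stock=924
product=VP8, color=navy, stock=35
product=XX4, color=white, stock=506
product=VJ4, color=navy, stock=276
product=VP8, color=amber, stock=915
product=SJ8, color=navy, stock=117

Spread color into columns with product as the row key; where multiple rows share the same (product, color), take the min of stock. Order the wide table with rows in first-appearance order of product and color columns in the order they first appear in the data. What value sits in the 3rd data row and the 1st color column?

With rows in first-appearance order of product, row 3 is product=VJ4. color columns in first-appearance order: amber, navy, white, red; column 1 is amber.
Long rows with product=VJ4, color=amber: min(287, 839) = 287.

287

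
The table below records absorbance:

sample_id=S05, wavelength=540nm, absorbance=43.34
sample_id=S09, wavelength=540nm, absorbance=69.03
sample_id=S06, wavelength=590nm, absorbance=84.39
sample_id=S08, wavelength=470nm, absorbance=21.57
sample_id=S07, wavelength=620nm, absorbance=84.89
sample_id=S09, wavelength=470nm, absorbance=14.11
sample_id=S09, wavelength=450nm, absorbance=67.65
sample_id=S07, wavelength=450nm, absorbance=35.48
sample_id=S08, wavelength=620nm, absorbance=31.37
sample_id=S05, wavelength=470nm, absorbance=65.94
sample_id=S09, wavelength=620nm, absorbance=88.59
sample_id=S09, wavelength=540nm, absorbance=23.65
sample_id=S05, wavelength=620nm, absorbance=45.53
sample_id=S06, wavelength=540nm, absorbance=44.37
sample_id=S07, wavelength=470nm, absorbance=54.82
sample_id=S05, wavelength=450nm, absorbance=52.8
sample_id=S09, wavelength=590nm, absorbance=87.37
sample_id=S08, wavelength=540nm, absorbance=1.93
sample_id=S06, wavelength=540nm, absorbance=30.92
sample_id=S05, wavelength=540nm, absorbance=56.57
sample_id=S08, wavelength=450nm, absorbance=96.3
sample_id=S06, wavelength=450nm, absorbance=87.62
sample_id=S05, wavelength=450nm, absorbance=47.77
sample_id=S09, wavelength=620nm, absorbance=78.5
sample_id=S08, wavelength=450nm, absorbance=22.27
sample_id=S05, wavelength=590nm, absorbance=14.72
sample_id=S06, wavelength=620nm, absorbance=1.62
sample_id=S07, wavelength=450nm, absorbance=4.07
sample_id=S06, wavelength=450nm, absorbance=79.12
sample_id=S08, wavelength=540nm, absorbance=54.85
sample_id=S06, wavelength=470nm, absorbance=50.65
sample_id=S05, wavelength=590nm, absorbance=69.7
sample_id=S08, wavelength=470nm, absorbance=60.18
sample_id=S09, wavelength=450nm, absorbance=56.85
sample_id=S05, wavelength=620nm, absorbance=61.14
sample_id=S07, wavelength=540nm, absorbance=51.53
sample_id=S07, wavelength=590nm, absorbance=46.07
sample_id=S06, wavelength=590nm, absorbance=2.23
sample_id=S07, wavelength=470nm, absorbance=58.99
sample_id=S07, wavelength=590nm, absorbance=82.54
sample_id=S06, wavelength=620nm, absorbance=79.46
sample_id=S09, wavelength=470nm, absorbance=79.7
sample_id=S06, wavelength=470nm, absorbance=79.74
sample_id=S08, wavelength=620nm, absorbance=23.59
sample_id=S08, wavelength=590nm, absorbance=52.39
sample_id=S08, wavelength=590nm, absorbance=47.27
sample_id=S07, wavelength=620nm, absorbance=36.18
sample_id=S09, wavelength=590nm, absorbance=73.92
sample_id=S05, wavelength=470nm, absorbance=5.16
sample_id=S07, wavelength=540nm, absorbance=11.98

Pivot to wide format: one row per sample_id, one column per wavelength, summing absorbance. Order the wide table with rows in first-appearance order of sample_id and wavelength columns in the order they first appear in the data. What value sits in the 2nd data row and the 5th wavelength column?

With rows in first-appearance order of sample_id, row 2 is sample_id=S09. wavelength columns in first-appearance order: 540nm, 590nm, 470nm, 620nm, 450nm; column 5 is 450nm.
Long rows with sample_id=S09, wavelength=450nm: 67.65 + 56.85 = 124.50.

124.50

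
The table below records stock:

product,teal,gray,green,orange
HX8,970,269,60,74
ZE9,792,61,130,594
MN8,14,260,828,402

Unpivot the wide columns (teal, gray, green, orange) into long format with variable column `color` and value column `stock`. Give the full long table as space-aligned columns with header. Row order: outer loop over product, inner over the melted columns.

Each (product, column) pair becomes one row: 3 × 4 = 12 rows.
For example, (HX8, teal) → stock=970.

product  color   stock
HX8      teal    970  
HX8      gray    269  
HX8      green   60   
HX8      orange  74   
ZE9      teal    792  
ZE9      gray    61   
ZE9      green   130  
ZE9      orange  594  
MN8      teal    14   
MN8      gray    260  
MN8      green   828  
MN8      orange  402  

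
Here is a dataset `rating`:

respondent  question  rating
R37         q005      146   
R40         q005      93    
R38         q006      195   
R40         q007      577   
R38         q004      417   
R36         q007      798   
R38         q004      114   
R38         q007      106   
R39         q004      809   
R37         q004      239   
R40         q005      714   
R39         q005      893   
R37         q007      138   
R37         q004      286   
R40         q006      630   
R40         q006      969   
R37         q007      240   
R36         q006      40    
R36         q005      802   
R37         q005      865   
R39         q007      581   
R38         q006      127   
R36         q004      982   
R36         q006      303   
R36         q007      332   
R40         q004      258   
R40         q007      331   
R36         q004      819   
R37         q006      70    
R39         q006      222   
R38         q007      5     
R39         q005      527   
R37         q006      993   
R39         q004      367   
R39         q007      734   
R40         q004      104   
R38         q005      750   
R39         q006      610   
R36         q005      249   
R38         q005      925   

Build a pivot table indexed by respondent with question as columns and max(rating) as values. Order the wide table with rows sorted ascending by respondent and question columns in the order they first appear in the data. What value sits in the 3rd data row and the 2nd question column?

195

With rows sorted ascending by respondent, row 3 is respondent=R38. question columns in first-appearance order: q005, q006, q007, q004; column 2 is q006.
Long rows with respondent=R38, question=q006: max(195, 127) = 195.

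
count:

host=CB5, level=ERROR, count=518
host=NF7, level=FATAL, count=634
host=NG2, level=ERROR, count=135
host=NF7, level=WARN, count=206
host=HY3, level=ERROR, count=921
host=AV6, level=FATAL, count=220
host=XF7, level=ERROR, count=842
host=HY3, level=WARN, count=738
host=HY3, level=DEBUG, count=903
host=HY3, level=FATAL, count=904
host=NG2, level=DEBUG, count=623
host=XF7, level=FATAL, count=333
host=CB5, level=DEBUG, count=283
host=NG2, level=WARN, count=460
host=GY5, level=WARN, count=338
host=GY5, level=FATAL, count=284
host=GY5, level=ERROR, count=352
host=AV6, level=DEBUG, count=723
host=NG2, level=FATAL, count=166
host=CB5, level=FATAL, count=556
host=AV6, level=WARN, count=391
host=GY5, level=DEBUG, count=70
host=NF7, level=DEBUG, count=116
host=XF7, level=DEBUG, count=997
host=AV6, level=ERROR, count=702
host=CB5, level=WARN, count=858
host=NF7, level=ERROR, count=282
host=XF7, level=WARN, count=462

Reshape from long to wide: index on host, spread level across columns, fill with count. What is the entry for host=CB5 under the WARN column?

Wide layout: rows indexed by host, columns are the 4 distinct level values (ERROR, FATAL, WARN, DEBUG).
Cell (host=CB5, level=WARN) draws from the long row where host=CB5 and level=WARN, which has count=858.

858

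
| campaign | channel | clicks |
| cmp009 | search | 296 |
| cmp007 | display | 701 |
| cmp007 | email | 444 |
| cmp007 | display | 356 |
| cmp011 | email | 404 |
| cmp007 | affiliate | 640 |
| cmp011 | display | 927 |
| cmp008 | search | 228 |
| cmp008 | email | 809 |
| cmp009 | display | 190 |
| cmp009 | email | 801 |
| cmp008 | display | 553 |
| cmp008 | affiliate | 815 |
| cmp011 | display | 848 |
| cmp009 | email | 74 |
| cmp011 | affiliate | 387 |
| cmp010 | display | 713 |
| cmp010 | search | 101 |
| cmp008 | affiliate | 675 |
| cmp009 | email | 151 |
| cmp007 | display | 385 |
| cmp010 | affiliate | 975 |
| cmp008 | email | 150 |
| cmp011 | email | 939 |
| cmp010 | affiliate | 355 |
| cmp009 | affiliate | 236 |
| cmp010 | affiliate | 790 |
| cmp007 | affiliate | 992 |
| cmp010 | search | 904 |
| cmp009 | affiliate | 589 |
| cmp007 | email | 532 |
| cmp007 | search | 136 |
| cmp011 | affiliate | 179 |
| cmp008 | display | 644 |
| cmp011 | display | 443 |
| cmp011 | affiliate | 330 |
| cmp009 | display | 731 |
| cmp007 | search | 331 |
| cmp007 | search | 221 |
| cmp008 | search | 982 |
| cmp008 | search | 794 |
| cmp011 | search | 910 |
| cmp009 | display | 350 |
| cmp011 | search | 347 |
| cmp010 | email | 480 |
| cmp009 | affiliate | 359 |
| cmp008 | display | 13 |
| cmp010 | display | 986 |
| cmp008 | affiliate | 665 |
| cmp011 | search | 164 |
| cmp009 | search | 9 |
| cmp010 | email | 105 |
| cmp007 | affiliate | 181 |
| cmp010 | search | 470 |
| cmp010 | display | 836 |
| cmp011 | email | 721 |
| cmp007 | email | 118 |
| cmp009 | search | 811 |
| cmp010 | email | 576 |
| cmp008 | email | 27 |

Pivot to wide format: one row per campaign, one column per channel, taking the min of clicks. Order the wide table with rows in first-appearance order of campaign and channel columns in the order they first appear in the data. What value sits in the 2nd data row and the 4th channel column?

With rows in first-appearance order of campaign, row 2 is campaign=cmp007. channel columns in first-appearance order: search, display, email, affiliate; column 4 is affiliate.
Long rows with campaign=cmp007, channel=affiliate: min(640, 992, 181) = 181.

181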